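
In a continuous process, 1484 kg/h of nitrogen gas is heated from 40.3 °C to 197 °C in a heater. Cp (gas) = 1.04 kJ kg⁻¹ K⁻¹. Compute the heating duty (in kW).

Q = 67.2 kW

Q = ṁ·Cp·ΔT = 1484 × 1.04 × (197 − 40.3) = 241840 kJ/h
Converting: 241840 / 3600 s = 67.179 kW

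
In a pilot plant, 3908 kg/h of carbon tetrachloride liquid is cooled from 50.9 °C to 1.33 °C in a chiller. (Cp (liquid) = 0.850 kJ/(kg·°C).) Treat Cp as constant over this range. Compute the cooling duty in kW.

Q_c = 45.7 kW

Q = ṁ·Cp·ΔT = 3908 × 0.850 × (1.33 − 50.9) = -164660 kJ/h
Converting: 164660 / 3600 s = 45.739 kW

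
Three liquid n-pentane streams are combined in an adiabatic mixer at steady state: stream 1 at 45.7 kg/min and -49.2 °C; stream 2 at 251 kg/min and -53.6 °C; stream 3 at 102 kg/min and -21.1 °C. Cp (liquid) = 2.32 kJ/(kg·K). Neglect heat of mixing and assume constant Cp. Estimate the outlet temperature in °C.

T_out = -44.8 °C

Energy balance with Q = 0: Σ ṁᵢCp,ᵢ(T_out − Tᵢ) = 0
Σ ṁᵢCp,ᵢTᵢ = 45.7×2.32×-49.2 + 251×2.32×-53.6 + 102×2.32×-21.1 = -41422
Σ ṁᵢCp,ᵢ = 45.7×2.32 + 251×2.32 + 102×2.32 = 924.98
T_out = -41422 / 924.98 = -44.781 °C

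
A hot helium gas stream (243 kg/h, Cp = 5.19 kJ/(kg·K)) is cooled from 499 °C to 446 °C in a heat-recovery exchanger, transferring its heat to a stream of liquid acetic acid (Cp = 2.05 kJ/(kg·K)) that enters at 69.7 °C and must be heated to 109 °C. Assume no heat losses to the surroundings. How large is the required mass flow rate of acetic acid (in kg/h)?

ṁ_c = 830 kg/h

Heat released by hot stream: Q = 243 × 5.19 × (499 − 446) = 66842 kJ/h
Energy balance on cold side (adiabatic exchanger): Q = ṁ_c·Cp_c·(T_c,out − T_c,in)
ṁ_c = 66842 / [2.05 × (109 − 69.7)] = 829.67 kg/h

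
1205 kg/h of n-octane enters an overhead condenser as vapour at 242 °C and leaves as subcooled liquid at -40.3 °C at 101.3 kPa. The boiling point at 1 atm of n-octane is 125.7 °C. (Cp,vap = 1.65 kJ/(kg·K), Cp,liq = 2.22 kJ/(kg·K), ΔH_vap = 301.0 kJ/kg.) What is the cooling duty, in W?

Q_c = 288000 W

vapour 242→125.7 °C: -191.89 kJ/kg
condensation at 125.7 °C: -301 kJ/kg
liquid 125.7→-40.3 °C: -368.52 kJ/kg
Δh = -191.89 + -301 + -368.52 = -861.41 kJ/kg
Q = ṁ·Δh = 1205 kg/h × -861.41 kJ/kg = -1.038e+06 kJ/h
|Q| = 288.33 kW = 288330 W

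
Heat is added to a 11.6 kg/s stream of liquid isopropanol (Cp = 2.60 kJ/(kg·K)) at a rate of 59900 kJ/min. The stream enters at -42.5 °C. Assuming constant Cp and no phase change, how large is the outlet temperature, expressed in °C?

T_out = -9.40 °C

Q = 59900 kJ/min = 998.33 kJ/s
ΔT = Q/(ṁ·Cp) = 998.33/(11.6×2.60) = 33.101 K
T_out = -42.5 + 33.101 = -9.3988 °C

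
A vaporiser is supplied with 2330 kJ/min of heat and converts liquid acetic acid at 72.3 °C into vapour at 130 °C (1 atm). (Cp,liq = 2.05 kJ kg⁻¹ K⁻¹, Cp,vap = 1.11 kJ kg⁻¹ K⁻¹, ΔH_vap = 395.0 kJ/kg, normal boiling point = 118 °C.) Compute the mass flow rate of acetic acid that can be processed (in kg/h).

Δh = 2.05×(118−72.3) + 395.0 + 1.11×(130−118) = 502 kJ/kg
Q = 2330 kJ/min = 38.833 kJ/s = 139800 kJ/h
ṁ = Q/Δh = 139800 / 502 = 278.48 kg/h

ṁ = 278 kg/h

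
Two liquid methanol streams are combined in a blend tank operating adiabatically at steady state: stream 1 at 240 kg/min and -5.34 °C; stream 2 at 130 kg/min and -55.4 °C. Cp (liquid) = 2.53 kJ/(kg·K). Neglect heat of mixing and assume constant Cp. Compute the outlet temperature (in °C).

No heat crosses the boundary, so H_out = H_in.
Σ ṁᵢCp,ᵢTᵢ = 240×2.53×-5.34 + 130×2.53×-55.4 = -21464
Σ ṁᵢCp,ᵢ = 240×2.53 + 130×2.53 = 936.1
T_out = -21464 / 936.1 = -22.929 °C

T_out = -22.9 °C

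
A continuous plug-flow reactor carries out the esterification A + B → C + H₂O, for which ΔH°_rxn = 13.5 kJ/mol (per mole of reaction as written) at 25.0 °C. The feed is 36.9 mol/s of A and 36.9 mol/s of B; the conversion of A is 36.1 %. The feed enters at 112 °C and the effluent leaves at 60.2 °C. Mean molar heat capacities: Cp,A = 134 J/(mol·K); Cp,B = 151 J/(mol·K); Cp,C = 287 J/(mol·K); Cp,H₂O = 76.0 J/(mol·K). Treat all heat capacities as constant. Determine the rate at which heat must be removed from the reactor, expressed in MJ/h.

Extent of reaction ξ = 0.361 × 36.9 = 13.321 mol/s
Reaction term: ξ·ΔH°_rxn = 13.321 × 13.5 = 179.83 kJ/s
Sensible, feed 112→25 °C: -914.94 kJ/s
Outlet flows (mol/s): A 23.579, B 23.579, C 13.321, H₂O 13.321
Sensible, products 25→60.2 °C: 406.75 kJ/s
Q = ΔH = -328.35 kJ/s = -328.35 kW
Heat removed = 1182.1 MJ/h

Q_out = 1180 MJ/h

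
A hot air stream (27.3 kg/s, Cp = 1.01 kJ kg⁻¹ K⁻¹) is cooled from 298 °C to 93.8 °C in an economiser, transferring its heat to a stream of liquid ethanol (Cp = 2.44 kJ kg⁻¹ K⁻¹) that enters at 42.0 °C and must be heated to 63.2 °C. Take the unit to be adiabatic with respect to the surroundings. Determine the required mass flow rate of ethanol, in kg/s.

Heat released by hot stream: Q = 27.3 × 1.01 × (298 − 93.8) = 5630.4 kJ/s
Energy balance on cold side (adiabatic exchanger): Q = ṁ_c·Cp_c·(T_c,out − T_c,in)
ṁ_c = 5630.4 / [2.44 × (63.2 − 42.0)] = 108.85 kg/s

ṁ_c = 109 kg/s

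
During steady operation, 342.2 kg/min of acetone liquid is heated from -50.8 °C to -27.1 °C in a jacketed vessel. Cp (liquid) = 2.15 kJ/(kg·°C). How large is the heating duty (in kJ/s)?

Q = ṁ·Cp·ΔT = 342.2 × 2.15 × (-27.1 − -50.8) = 17437 kJ/min
Converting: 17437 / 60 s = 290.61 kW

Q = 291 kJ/s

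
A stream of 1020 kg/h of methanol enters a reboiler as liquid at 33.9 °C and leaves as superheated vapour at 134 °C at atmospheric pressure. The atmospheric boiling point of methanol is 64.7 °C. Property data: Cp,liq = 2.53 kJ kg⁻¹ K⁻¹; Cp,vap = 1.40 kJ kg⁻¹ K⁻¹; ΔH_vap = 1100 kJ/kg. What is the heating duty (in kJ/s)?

Q = 361 kJ/s

liquid 33.9→64.7 °C: 77.924 kJ/kg
vaporisation at 64.7 °C: 1100 kJ/kg
vapour 64.7→134 °C: 97.02 kJ/kg
Δh = 77.924 + 1100 + 97.02 = 1274.9 kJ/kg
Q = ṁ·Δh = 1020 kg/h × 1274.9 kJ/kg = 1.3004e+06 kJ/h
|Q| = 361.23 kW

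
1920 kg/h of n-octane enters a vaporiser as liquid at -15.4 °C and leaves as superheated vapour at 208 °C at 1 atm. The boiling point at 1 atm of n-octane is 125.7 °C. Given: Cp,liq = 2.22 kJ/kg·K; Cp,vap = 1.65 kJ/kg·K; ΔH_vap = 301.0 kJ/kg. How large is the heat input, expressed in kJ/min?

liquid -15.4→125.7 °C: 313.24 kJ/kg
vaporisation at 125.7 °C: 301 kJ/kg
vapour 125.7→208 °C: 135.79 kJ/kg
Δh = 313.24 + 301 + 135.79 = 750.04 kJ/kg
Q = ṁ·Δh = 1920 kg/h × 750.04 kJ/kg = 1.4401e+06 kJ/h
|Q| = 400.02 kW = 24001 kJ/min

Q = 24000 kJ/min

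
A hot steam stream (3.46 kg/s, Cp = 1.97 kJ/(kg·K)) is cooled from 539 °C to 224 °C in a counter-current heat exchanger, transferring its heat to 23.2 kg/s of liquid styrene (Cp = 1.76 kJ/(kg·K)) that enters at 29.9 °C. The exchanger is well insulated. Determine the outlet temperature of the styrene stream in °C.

Heat released by hot stream: Q = 3.46 × 1.97 × (539 − 224) = 2147.1 kJ/s
Energy balance on cold side (adiabatic exchanger): Q = ṁ_c·Cp_c·(T_c,out − T_c,in)
T_c,out = 29.9 + 2147.1/(23.2 × 1.76) = 82.484 °C

T_c,out = 82.5 °C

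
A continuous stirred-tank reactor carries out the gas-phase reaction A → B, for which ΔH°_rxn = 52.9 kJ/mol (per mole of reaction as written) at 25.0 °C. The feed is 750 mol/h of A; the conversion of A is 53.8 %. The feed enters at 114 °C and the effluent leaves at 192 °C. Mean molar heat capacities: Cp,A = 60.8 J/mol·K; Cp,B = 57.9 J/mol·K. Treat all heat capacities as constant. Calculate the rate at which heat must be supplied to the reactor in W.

Extent of reaction ξ = 0.538 × 750 = 403.5 mol/h
Reaction term: ξ·ΔH°_rxn = 403.5 × 52.9 = 21345 kJ/h
Sensible, feed 114→25 °C: -4058.4 kJ/h
Outlet flows (mol/h): A 346.5, B 403.5
Sensible, products 25→192 °C: 7419.8 kJ/h
Q = ΔH = 24707 kJ/h = 6.8629 kW
Heat supplied = 6862.9 W

Q_in = 6860 W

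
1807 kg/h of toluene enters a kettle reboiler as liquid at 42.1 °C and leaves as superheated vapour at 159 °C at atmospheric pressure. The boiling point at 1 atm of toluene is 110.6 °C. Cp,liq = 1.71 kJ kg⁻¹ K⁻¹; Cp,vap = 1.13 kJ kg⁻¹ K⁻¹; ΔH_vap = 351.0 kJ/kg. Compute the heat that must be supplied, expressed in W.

Q = 262000 W

liquid 42.1→110.6 °C: 117.13 kJ/kg
vaporisation at 110.6 °C: 351 kJ/kg
vapour 110.6→159 °C: 54.692 kJ/kg
Δh = 117.13 + 351 + 54.692 = 522.83 kJ/kg
Q = ṁ·Δh = 1807 kg/h × 522.83 kJ/kg = 944750 kJ/h
|Q| = 262.43 kW = 262430 W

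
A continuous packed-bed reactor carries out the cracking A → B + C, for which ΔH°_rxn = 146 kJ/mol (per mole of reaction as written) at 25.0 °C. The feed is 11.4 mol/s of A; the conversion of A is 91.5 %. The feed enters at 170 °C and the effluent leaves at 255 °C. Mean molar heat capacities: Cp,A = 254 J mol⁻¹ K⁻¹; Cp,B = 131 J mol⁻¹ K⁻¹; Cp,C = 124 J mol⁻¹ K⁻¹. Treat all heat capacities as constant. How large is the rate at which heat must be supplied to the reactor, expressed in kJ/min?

Q_in = 106000 kJ/min

Extent of reaction ξ = 0.915 × 11.4 = 10.431 mol/s
Reaction term: ξ·ΔH°_rxn = 10.431 × 146 = 1522.9 kJ/s
Sensible, feed 170→25 °C: -419.86 kJ/s
Outlet flows (mol/s): A 0.969, B 10.431, C 10.431
Sensible, products 25→255 °C: 668.39 kJ/s
Q = ΔH = 1771.5 kJ/s = 1771.5 kW
Heat supplied = 106290 kJ/min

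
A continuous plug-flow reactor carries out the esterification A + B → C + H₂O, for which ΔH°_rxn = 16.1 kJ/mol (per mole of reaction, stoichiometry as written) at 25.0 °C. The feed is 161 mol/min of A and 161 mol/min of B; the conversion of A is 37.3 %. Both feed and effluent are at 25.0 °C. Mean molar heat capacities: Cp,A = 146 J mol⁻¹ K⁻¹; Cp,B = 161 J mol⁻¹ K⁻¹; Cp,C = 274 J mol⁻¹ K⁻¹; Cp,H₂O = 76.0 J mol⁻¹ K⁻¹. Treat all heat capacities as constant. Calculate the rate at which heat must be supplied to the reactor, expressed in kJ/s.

Q_in = 16.1 kJ/s

Extent of reaction ξ = 0.373 × 161 = 60.053 mol/min
Reaction term: ξ·ΔH°_rxn = 60.053 × 16.1 = 966.85 kJ/min
Q = ΔH = 966.85 kJ/min = 16.114 kW
Heat supplied = 16.114 kJ/s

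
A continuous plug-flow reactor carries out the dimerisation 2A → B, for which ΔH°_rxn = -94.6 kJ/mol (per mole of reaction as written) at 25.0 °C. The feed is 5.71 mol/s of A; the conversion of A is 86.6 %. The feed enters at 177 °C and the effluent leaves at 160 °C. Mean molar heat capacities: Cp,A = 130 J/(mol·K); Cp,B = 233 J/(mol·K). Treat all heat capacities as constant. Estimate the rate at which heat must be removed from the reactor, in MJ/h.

Extent of reaction ξ = 0.866 × 5.71 / 2 = 2.4724 mol/s
Reaction term: ξ·ΔH°_rxn = 2.4724 × -94.6 = -233.89 kJ/s
Sensible, feed 177→25 °C: -112.83 kJ/s
Outlet flows (mol/s): A 0.76514, B 2.4724
Sensible, products 25→160 °C: 91.198 kJ/s
Q = ΔH = -255.52 kJ/s = -255.52 kW
Heat removed = 919.88 MJ/h

Q_out = 920 MJ/h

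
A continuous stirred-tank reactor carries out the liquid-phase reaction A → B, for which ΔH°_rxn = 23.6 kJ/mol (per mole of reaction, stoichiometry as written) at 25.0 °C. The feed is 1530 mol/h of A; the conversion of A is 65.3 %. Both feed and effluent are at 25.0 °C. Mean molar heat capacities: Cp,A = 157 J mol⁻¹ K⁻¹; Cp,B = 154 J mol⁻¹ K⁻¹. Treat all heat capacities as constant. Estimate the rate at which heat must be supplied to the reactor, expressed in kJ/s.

Extent of reaction ξ = 0.653 × 1530 = 999.09 mol/h
Reaction term: ξ·ΔH°_rxn = 999.09 × 23.6 = 23579 kJ/h
Q = ΔH = 23579 kJ/h = 6.5496 kW
Heat supplied = 6.5496 kJ/s

Q_in = 6.55 kJ/s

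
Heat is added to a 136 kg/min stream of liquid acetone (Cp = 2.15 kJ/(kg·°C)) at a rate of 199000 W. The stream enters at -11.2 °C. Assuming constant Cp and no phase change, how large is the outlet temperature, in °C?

Q = 199000 W = 11940 kJ/min
ΔT = Q/(ṁ·Cp) = 11940/(136×2.15) = 40.834 K
T_out = -11.2 + 40.834 = 29.634 °C

T_out = 29.6 °C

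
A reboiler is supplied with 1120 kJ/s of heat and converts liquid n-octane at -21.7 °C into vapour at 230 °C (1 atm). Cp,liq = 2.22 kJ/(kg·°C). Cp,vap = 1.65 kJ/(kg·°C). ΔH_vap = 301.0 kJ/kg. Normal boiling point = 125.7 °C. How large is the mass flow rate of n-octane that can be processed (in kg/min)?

ṁ = 84.0 kg/min

Δh = 2.22×(125.7−-21.7) + 301.0 + 1.65×(230−125.7) = 800.32 kJ/kg
Q = 1120 kJ/s = 1120 kJ/s = 67200 kJ/min
ṁ = Q/Δh = 67200 / 800.32 = 83.966 kg/min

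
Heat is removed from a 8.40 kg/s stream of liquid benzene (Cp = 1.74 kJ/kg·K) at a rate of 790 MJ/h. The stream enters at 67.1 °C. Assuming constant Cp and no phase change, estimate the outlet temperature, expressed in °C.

Q = 790 MJ/h = 219.44 kJ/s
ΔT = Q/(ṁ·Cp) = 219.44/(8.40×1.74) = 15.014 K
T_out = 67.1 − 15.014 = 52.086 °C

T_out = 52.1 °C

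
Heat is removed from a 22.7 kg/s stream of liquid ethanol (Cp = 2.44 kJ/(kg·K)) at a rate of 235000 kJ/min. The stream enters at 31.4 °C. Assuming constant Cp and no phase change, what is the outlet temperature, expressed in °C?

Q = 235000 kJ/min = 3916.7 kJ/s
ΔT = Q/(ṁ·Cp) = 3916.7/(22.7×2.44) = 70.713 K
T_out = 31.4 − 70.713 = -39.313 °C

T_out = -39.3 °C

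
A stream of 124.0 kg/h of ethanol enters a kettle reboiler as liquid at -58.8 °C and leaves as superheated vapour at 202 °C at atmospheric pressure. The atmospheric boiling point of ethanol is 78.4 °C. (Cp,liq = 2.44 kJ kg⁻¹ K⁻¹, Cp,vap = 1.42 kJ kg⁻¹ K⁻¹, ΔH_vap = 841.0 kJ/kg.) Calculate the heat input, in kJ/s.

liquid -58.8→78.4 °C: 334.77 kJ/kg
vaporisation at 78.4 °C: 841 kJ/kg
vapour 78.4→202 °C: 175.51 kJ/kg
Δh = 334.77 + 841 + 175.51 = 1351.3 kJ/kg
Q = ṁ·Δh = 124.0 kg/h × 1351.3 kJ/kg = 167560 kJ/h
|Q| = 46.544 kW

Q = 46.5 kJ/s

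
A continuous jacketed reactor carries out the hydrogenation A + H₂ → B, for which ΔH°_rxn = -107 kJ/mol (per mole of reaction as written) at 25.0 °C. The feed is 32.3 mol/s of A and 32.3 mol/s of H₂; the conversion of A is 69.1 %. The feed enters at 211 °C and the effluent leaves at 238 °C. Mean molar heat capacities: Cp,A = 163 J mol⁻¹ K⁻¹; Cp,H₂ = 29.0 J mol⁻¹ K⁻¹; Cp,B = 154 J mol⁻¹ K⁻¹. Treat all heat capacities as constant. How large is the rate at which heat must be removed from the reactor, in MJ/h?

Q_out = 8640 MJ/h

Extent of reaction ξ = 0.691 × 32.3 = 22.319 mol/s
Reaction term: ξ·ΔH°_rxn = 22.319 × -107 = -2388.2 kJ/s
Sensible, feed 211→25 °C: -1153.5 kJ/s
Outlet flows (mol/s): A 9.9807, H₂ 9.9807, B 22.319
Sensible, products 25→238 °C: 1140.3 kJ/s
Q = ΔH = -2401.4 kJ/s = -2401.4 kW
Heat removed = 8644.9 MJ/h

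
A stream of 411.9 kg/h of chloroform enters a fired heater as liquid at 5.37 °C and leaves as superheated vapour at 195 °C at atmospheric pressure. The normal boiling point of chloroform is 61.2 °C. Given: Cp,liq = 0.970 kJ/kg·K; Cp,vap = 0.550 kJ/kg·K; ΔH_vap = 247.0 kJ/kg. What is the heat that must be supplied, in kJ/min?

liquid 5.37→61.2 °C: 54.155 kJ/kg
vaporisation at 61.2 °C: 247 kJ/kg
vapour 61.2→195 °C: 73.59 kJ/kg
Δh = 54.155 + 247 + 73.59 = 374.75 kJ/kg
Q = ṁ·Δh = 411.9 kg/h × 374.75 kJ/kg = 154360 kJ/h
|Q| = 42.877 kW = 2572.6 kJ/min

Q = 2570 kJ/min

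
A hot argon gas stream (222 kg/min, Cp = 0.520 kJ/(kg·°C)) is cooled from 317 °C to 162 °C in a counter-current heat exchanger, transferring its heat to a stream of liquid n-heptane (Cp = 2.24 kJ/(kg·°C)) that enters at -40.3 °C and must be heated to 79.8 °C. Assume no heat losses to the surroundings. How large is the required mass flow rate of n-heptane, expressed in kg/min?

ṁ_c = 66.5 kg/min

Heat released by hot stream: Q = 222 × 0.520 × (317 − 162) = 17893 kJ/min
Energy balance on cold side (adiabatic exchanger): Q = ṁ_c·Cp_c·(T_c,out − T_c,in)
ṁ_c = 17893 / [2.24 × (79.8 − -40.3)] = 66.512 kg/min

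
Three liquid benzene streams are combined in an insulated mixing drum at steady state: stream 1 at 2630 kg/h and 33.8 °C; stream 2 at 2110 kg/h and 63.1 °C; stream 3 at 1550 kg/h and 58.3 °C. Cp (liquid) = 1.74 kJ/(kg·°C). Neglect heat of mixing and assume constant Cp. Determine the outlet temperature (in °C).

No heat crosses the boundary, so H_out = H_in.
Σ ṁᵢCp,ᵢTᵢ = 2630×1.74×33.8 + 2110×1.74×63.1 + 1550×1.74×58.3 = 543580
Σ ṁᵢCp,ᵢ = 2630×1.74 + 2110×1.74 + 1550×1.74 = 10945
T_out = 543580 / 10945 = 49.666 °C

T_out = 49.7 °C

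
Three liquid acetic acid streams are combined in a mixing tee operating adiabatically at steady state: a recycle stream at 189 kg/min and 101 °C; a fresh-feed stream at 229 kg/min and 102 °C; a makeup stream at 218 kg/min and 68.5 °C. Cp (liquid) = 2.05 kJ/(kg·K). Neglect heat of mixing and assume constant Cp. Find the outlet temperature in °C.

T_out = 90.2 °C

No heat crosses the boundary, so H_out = H_in.
Σ ṁᵢCp,ᵢTᵢ = 189×2.05×101 + 229×2.05×102 + 218×2.05×68.5 = 117630
Σ ṁᵢCp,ᵢ = 189×2.05 + 229×2.05 + 218×2.05 = 1303.8
T_out = 117630 / 1303.8 = 90.22 °C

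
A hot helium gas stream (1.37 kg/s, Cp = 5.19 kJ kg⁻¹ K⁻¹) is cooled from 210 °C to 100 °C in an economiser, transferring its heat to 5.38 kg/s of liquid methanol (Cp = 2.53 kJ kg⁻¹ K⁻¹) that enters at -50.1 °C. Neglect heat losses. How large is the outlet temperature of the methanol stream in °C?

Heat released by hot stream: Q = 1.37 × 5.19 × (210 − 100) = 782.13 kJ/s
Energy balance on cold side (adiabatic exchanger): Q = ṁ_c·Cp_c·(T_c,out − T_c,in)
T_c,out = -50.1 + 782.13/(5.38 × 2.53) = 7.3616 °C

T_c,out = 7.36 °C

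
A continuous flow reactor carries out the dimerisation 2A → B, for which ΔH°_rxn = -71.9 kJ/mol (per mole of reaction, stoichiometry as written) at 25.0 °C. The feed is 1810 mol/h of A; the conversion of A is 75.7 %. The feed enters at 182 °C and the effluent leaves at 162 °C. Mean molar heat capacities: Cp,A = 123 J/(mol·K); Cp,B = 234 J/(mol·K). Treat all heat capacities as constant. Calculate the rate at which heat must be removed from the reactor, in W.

Q_out = 15200 W

Extent of reaction ξ = 0.757 × 1810 / 2 = 685.09 mol/h
Reaction term: ξ·ΔH°_rxn = 685.09 × -71.9 = -49258 kJ/h
Sensible, feed 182→25 °C: -34953 kJ/h
Outlet flows (mol/h): A 439.83, B 685.09
Sensible, products 25→162 °C: 29374 kJ/h
Q = ΔH = -54836 kJ/h = -15.232 kW
Heat removed = 15232 W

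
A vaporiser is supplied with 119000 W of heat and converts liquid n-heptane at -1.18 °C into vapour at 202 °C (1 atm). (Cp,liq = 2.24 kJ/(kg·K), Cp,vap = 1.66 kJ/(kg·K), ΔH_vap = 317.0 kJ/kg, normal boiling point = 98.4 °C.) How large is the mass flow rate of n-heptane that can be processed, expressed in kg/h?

Δh = 2.24×(98.4−-1.18) + 317.0 + 1.66×(202−98.4) = 712.04 kJ/kg
Q = 119000 W = 119 kJ/s = 428400 kJ/h
ṁ = Q/Δh = 428400 / 712.04 = 601.66 kg/h

ṁ = 602 kg/h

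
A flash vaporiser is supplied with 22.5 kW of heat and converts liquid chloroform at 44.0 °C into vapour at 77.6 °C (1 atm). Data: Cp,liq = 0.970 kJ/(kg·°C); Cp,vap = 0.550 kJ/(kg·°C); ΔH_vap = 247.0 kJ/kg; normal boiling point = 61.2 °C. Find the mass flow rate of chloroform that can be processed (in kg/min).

ṁ = 4.95 kg/min

Δh = 0.970×(61.2−44.0) + 247.0 + 0.550×(77.6−61.2) = 272.7 kJ/kg
Q = 22.5 kW = 22.5 kJ/s = 1350 kJ/min
ṁ = Q/Δh = 1350 / 272.7 = 4.9504 kg/min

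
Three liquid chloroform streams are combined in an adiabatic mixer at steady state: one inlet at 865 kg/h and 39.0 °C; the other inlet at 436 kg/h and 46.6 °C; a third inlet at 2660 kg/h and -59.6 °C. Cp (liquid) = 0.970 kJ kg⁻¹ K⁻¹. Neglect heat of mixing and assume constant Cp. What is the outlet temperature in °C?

Adiabatic, steady state ⇒ Σ ṁᵢCp,ᵢ(T_out − Tᵢ) = 0
Σ ṁᵢCp,ᵢTᵢ = 865×0.970×39.0 + 436×0.970×46.6 + 2660×0.970×-59.6 = -101350
Σ ṁᵢCp,ᵢ = 865×0.970 + 436×0.970 + 2660×0.970 = 3842.2
T_out = -101350 / 3842.2 = -26.378 °C

T_out = -26.4 °C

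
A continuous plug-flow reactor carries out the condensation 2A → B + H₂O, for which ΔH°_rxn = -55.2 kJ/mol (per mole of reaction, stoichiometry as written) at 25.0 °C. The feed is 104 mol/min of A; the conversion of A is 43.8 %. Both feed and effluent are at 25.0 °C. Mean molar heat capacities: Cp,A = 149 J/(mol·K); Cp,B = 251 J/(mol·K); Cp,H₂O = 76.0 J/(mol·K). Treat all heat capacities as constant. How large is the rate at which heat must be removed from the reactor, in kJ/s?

Q_out = 21.0 kJ/s

Extent of reaction ξ = 0.438 × 104 / 2 = 22.776 mol/min
Reaction term: ξ·ΔH°_rxn = 22.776 × -55.2 = -1257.2 kJ/min
Q = ΔH = -1257.2 kJ/min = -20.954 kW
Heat removed = 20.954 kJ/s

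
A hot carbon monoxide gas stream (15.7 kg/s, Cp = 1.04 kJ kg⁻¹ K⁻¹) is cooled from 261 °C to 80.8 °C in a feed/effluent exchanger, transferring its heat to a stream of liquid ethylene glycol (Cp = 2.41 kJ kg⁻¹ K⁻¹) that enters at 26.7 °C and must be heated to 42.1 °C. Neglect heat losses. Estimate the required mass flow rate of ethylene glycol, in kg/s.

ṁ_c = 79.3 kg/s

Heat released by hot stream: Q = 15.7 × 1.04 × (261 − 80.8) = 2942.3 kJ/s
Energy balance on cold side (adiabatic exchanger): Q = ṁ_c·Cp_c·(T_c,out − T_c,in)
ṁ_c = 2942.3 / [2.41 × (42.1 − 26.7)] = 79.278 kg/s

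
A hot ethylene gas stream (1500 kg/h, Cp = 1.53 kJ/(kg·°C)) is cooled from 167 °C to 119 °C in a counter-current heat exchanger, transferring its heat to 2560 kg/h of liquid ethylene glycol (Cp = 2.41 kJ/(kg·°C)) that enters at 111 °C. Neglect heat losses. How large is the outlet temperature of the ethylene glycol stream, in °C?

Heat released by hot stream: Q = 1500 × 1.53 × (167 − 119) = 110160 kJ/h
Energy balance on cold side (adiabatic exchanger): Q = ṁ_c·Cp_c·(T_c,out − T_c,in)
T_c,out = 111 + 110160/(2560 × 2.41) = 128.86 °C

T_c,out = 129 °C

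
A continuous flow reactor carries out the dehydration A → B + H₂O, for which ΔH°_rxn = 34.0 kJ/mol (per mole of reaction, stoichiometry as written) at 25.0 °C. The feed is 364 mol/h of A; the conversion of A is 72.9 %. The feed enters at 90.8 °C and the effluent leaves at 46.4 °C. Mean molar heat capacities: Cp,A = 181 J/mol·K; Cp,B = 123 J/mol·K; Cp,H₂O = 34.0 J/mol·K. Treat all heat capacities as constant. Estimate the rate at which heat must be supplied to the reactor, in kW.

Extent of reaction ξ = 0.729 × 364 = 265.36 mol/h
Reaction term: ξ·ΔH°_rxn = 265.36 × 34.0 = 9022.1 kJ/h
Sensible, feed 90.8→25 °C: -4335.2 kJ/h
Outlet flows (mol/h): A 98.644, B 265.36, H₂O 265.36
Sensible, products 25→46.4 °C: 1273.6 kJ/h
Q = ΔH = 5960.6 kJ/h = 1.6557 kW
Heat supplied = 1.6557 kW

Q_in = 1.66 kW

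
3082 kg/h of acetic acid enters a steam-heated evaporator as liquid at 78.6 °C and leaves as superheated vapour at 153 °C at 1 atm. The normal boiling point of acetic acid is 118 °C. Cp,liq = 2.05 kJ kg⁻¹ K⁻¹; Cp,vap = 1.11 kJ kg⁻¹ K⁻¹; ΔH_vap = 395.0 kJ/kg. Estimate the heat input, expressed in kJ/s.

liquid 78.6→118 °C: 80.77 kJ/kg
vaporisation at 118 °C: 395 kJ/kg
vapour 118→153 °C: 38.85 kJ/kg
Δh = 80.77 + 395 + 38.85 = 514.62 kJ/kg
Q = ṁ·Δh = 3082 kg/h × 514.62 kJ/kg = 1.5861e+06 kJ/h
|Q| = 440.57 kW

Q = 441 kJ/s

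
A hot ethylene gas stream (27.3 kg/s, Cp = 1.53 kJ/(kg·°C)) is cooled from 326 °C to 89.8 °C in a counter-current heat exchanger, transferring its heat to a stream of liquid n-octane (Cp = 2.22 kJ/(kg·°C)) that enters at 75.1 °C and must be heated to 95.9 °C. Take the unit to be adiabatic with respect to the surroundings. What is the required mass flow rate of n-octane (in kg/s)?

ṁ_c = 214 kg/s

Heat released by hot stream: Q = 27.3 × 1.53 × (326 − 89.8) = 9865.8 kJ/s
Energy balance on cold side (adiabatic exchanger): Q = ṁ_c·Cp_c·(T_c,out − T_c,in)
ṁ_c = 9865.8 / [2.22 × (95.9 − 75.1)] = 213.66 kg/s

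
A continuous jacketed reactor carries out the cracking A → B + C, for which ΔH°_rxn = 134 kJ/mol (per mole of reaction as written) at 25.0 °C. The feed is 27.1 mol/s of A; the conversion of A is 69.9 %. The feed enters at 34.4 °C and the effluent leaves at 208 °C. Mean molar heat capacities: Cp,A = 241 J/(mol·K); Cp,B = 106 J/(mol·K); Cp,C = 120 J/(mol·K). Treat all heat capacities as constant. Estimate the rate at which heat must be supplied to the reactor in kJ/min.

Q_in = 217000 kJ/min

Extent of reaction ξ = 0.699 × 27.1 = 18.943 mol/s
Reaction term: ξ·ΔH°_rxn = 18.943 × 134 = 2538.3 kJ/s
Sensible, feed 34.4→25 °C: -61.392 kJ/s
Outlet flows (mol/s): A 8.1571, B 18.943, C 18.943
Sensible, products 25→208 °C: 1143.2 kJ/s
Q = ΔH = 3620.1 kJ/s = 3620.1 kW
Heat supplied = 217210 kJ/min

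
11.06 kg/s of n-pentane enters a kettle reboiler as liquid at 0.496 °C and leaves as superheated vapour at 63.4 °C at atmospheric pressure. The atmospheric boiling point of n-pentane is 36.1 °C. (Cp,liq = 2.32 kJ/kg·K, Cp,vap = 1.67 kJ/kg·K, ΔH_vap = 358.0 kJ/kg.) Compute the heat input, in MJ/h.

liquid 0.496→36.1 °C: 82.601 kJ/kg
vaporisation at 36.1 °C: 358 kJ/kg
vapour 36.1→63.4 °C: 45.591 kJ/kg
Δh = 82.601 + 358 + 45.591 = 486.19 kJ/kg
Q = ṁ·Δh = 11.06 kg/s × 486.19 kJ/kg = 5377.3 kJ/s
|Q| = 5377.3 kW = 19358 MJ/h

Q = 19400 MJ/h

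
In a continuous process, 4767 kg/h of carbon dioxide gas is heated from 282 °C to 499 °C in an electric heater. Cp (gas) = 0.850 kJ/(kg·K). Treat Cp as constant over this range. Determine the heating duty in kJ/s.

Q = ṁ·Cp·ΔT = 4767 × 0.850 × (499 − 282) = 879270 kJ/h
Converting: 879270 / 3600 s = 244.24 kW

Q = 244 kJ/s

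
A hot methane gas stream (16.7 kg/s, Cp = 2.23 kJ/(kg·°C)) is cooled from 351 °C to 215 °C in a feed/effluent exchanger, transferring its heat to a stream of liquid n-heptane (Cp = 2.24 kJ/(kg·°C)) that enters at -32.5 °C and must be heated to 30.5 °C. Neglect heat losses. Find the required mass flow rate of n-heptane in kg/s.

Heat released by hot stream: Q = 16.7 × 2.23 × (351 − 215) = 5064.8 kJ/s
Energy balance on cold side (adiabatic exchanger): Q = ṁ_c·Cp_c·(T_c,out − T_c,in)
ṁ_c = 5064.8 / [2.24 × (30.5 − -32.5)] = 35.89 kg/s

ṁ_c = 35.9 kg/s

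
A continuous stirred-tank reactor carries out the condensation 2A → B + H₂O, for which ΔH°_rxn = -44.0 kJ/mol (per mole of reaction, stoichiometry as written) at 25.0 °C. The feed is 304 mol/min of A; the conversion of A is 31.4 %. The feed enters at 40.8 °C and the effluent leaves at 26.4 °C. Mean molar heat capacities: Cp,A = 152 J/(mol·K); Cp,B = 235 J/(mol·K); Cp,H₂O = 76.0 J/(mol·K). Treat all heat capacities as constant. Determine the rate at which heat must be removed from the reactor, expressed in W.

Extent of reaction ξ = 0.314 × 304 / 2 = 47.728 mol/min
Reaction term: ξ·ΔH°_rxn = 47.728 × -44.0 = -2100 kJ/min
Sensible, feed 40.8→25 °C: -730.09 kJ/min
Outlet flows (mol/min): A 208.54, B 47.728, H₂O 47.728
Sensible, products 25→26.4 °C: 65.159 kJ/min
Q = ΔH = -2765 kJ/min = -46.083 kW
Heat removed = 46083 W

Q_out = 46100 W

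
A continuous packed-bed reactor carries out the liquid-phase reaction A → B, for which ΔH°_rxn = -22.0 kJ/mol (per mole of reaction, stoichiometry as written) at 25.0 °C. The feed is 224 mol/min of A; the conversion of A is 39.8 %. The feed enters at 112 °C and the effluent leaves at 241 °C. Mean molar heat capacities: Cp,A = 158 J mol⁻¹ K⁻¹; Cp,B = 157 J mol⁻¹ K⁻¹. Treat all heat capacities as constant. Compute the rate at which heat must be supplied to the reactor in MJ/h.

Extent of reaction ξ = 0.398 × 224 = 89.152 mol/min
Reaction term: ξ·ΔH°_rxn = 89.152 × -22.0 = -1961.3 kJ/min
Sensible, feed 112→25 °C: -3079.1 kJ/min
Outlet flows (mol/min): A 134.85, B 89.152
Sensible, products 25→241 °C: 7625.4 kJ/min
Q = ΔH = 2585 kJ/min = 43.083 kW
Heat supplied = 155.1 MJ/h

Q_in = 155 MJ/h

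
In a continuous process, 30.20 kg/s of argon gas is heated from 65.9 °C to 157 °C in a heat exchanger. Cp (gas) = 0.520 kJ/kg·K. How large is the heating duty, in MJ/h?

Q = 5150 MJ/h

Q = ṁ·Cp·ΔT = 30.20 × 0.520 × (157 − 65.9) = 1430.6 kJ/s
Heating duty = 5150.3 MJ/h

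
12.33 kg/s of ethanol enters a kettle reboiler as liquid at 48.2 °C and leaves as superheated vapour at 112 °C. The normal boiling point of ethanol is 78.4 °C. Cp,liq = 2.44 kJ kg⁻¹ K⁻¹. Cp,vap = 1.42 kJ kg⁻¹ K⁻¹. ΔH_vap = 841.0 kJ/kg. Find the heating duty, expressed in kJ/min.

Q = 712000 kJ/min

liquid 48.2→78.4 °C: 73.688 kJ/kg
vaporisation at 78.4 °C: 841 kJ/kg
vapour 78.4→112 °C: 47.712 kJ/kg
Δh = 73.688 + 841 + 47.712 = 962.4 kJ/kg
Q = ṁ·Δh = 12.33 kg/s × 962.4 kJ/kg = 11866 kJ/s
|Q| = 11866 kW = 711980 kJ/min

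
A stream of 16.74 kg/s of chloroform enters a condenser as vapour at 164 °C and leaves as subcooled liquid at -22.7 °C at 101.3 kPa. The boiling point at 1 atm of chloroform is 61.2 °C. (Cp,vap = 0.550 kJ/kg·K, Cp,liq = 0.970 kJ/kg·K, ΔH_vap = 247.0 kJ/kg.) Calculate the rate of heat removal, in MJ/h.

vapour 164→61.2 °C: -56.54 kJ/kg
condensation at 61.2 °C: -247 kJ/kg
liquid 61.2→-22.7 °C: -81.383 kJ/kg
Δh = -56.54 + -247 + -81.383 = -384.92 kJ/kg
Q = ṁ·Δh = 16.74 kg/s × -384.92 kJ/kg = -6443.6 kJ/s
|Q| = 6443.6 kW = 23197 MJ/h

Q_c = 23200 MJ/h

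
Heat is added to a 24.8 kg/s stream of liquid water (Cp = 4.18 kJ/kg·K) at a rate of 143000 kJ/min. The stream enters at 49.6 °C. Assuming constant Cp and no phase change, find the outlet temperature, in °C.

T_out = 72.6 °C

Q = 143000 kJ/min = 2383.3 kJ/s
ΔT = Q/(ṁ·Cp) = 2383.3/(24.8×4.18) = 22.991 K
T_out = 49.6 + 22.991 = 72.591 °C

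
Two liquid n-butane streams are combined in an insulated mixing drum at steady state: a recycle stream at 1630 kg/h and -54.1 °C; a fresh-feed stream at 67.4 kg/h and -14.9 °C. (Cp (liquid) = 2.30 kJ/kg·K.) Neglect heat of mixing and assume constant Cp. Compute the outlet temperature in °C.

T_out = -52.5 °C

Adiabatic, steady state ⇒ Σ ṁᵢCp,ᵢ(T_out − Tᵢ) = 0
Σ ṁᵢCp,ᵢTᵢ = 1630×2.30×-54.1 + 67.4×2.30×-14.9 = -205130
Σ ṁᵢCp,ᵢ = 1630×2.30 + 67.4×2.30 = 3904
T_out = -205130 / 3904 = -52.543 °C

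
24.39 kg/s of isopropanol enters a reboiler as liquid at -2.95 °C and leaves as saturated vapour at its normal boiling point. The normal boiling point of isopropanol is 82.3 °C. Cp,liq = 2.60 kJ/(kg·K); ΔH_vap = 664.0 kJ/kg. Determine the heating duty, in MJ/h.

Q = 77800 MJ/h

liquid -2.95→82.3 °C: 221.65 kJ/kg
vaporisation at 82.3 °C: 664 kJ/kg
Δh = 221.65 + 664 = 885.65 kJ/kg
Q = ṁ·Δh = 24.39 kg/s × 885.65 kJ/kg = 21601 kJ/s
|Q| = 21601 kW = 77764 MJ/h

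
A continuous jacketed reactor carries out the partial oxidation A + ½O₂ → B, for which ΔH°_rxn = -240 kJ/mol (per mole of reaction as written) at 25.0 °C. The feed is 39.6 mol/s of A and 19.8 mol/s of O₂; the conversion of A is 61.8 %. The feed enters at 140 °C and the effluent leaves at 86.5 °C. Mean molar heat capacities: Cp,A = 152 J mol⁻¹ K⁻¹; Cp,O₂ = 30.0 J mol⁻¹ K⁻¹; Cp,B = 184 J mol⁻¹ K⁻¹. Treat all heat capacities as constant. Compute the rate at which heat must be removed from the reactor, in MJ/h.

Extent of reaction ξ = 0.618 × 39.6 = 24.473 mol/s
Reaction term: ξ·ΔH°_rxn = 24.473 × -240 = -5873.5 kJ/s
Sensible, feed 140→25 °C: -760.52 kJ/s
Outlet flows (mol/s): A 15.127, O₂ 7.5636, B 24.473
Sensible, products 25→86.5 °C: 432.3 kJ/s
Q = ΔH = -6201.7 kJ/s = -6201.7 kW
Heat removed = 22326 MJ/h

Q_out = 22300 MJ/h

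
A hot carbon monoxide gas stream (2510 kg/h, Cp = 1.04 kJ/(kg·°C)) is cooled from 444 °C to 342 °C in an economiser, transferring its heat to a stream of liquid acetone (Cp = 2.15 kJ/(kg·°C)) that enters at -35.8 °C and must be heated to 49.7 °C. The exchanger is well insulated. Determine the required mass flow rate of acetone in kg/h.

Heat released by hot stream: Q = 2510 × 1.04 × (444 − 342) = 266260 kJ/h
Energy balance on cold side (adiabatic exchanger): Q = ṁ_c·Cp_c·(T_c,out − T_c,in)
ṁ_c = 266260 / [2.15 × (49.7 − -35.8)] = 1448.4 kg/h

ṁ_c = 1450 kg/h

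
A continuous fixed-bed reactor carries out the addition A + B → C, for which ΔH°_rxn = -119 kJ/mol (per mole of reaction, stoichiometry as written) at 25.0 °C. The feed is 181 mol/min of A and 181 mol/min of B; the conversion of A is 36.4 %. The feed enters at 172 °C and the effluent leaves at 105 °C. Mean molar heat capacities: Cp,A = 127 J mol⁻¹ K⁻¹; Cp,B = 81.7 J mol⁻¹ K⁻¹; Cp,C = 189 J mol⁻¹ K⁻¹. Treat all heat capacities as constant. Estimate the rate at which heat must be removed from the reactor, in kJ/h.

Q_out = 628000 kJ/h

Extent of reaction ξ = 0.364 × 181 = 65.884 mol/min
Reaction term: ξ·ΔH°_rxn = 65.884 × -119 = -7840.2 kJ/min
Sensible, feed 172→25 °C: -5552.9 kJ/min
Outlet flows (mol/min): A 115.12, B 115.12, C 65.884
Sensible, products 25→105 °C: 2918.1 kJ/min
Q = ΔH = -10475 kJ/min = -174.58 kW
Heat removed = 628500 kJ/h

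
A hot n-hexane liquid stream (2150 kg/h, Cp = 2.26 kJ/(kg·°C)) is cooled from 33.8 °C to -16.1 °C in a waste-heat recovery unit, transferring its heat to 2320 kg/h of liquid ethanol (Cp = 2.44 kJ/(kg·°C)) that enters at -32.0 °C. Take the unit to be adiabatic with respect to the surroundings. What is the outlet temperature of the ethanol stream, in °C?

T_c,out = 10.8 °C

Heat released by hot stream: Q = 2150 × 2.26 × (33.8 − -16.1) = 242460 kJ/h
Energy balance on cold side (adiabatic exchanger): Q = ṁ_c·Cp_c·(T_c,out − T_c,in)
T_c,out = -32.0 + 242460/(2320 × 2.44) = 10.832 °C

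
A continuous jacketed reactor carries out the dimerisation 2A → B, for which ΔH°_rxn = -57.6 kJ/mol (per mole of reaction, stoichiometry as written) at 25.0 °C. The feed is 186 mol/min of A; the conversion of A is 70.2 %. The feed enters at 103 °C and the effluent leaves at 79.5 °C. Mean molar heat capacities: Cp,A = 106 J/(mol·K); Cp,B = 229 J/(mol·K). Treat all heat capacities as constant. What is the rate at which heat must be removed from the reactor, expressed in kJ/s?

Q_out = 69.4 kJ/s

Extent of reaction ξ = 0.702 × 186 / 2 = 65.286 mol/min
Reaction term: ξ·ΔH°_rxn = 65.286 × -57.6 = -3760.5 kJ/min
Sensible, feed 103→25 °C: -1537.8 kJ/min
Outlet flows (mol/min): A 55.428, B 65.286
Sensible, products 25→79.5 °C: 1135 kJ/min
Q = ΔH = -4163.3 kJ/min = -69.389 kW
Heat removed = 69.389 kJ/s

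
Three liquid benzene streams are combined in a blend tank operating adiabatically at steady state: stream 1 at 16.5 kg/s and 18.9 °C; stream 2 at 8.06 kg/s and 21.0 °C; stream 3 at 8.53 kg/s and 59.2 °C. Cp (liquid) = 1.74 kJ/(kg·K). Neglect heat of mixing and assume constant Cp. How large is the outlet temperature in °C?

No heat crosses the boundary, so H_out = H_in.
T_out = Σ ṁᵢCp,ᵢTᵢ / Σ ṁᵢCp,ᵢ
      = 1715.8 / 57.577 = 29.8 °C

T_out = 29.8 °C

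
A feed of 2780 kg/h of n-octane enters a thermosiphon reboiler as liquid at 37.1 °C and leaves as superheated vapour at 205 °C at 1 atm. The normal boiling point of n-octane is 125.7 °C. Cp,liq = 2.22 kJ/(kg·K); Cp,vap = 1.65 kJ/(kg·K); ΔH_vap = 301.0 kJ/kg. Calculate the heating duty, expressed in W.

liquid 37.1→125.7 °C: 196.69 kJ/kg
vaporisation at 125.7 °C: 301 kJ/kg
vapour 125.7→205 °C: 130.84 kJ/kg
Δh = 196.69 + 301 + 130.84 = 628.54 kJ/kg
Q = ṁ·Δh = 2780 kg/h × 628.54 kJ/kg = 1.7473e+06 kJ/h
|Q| = 485.37 kW = 485370 W

Q = 485000 W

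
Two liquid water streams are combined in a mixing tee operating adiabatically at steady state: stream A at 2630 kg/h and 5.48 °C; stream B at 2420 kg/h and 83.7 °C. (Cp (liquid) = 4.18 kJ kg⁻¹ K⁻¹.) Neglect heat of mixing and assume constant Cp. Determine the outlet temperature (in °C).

T_out = 43.0 °C

Energy balance with Q = 0: Σ ṁᵢCp,ᵢ(T_out − Tᵢ) = 0
Σ ṁᵢCp,ᵢTᵢ = 2630×4.18×5.48 + 2420×4.18×83.7 = 906920
Σ ṁᵢCp,ᵢ = 2630×4.18 + 2420×4.18 = 21109
T_out = 906920 / 21109 = 42.964 °C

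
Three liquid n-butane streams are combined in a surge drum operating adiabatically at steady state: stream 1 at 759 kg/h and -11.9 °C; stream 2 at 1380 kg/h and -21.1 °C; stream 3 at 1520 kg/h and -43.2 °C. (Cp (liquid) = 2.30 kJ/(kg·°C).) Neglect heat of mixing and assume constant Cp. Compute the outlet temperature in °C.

T_out = -28.4 °C

No heat crosses the boundary, so H_out = H_in.
Σ ṁᵢCp,ᵢTᵢ = 759×2.30×-11.9 + 1380×2.30×-21.1 + 1520×2.30×-43.2 = -238770
Σ ṁᵢCp,ᵢ = 759×2.30 + 1380×2.30 + 1520×2.30 = 8415.7
T_out = -238770 / 8415.7 = -28.372 °C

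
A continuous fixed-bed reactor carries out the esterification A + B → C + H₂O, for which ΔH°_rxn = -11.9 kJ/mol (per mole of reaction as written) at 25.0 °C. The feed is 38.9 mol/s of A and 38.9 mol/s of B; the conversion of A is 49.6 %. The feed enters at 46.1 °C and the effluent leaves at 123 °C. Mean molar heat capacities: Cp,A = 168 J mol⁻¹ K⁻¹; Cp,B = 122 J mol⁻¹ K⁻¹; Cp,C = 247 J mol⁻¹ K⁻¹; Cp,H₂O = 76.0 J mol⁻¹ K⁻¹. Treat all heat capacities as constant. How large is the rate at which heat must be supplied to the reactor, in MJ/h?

Extent of reaction ξ = 0.496 × 38.9 = 19.294 mol/s
Reaction term: ξ·ΔH°_rxn = 19.294 × -11.9 = -229.6 kJ/s
Sensible, feed 46.1→25 °C: -238.03 kJ/s
Outlet flows (mol/s): A 19.606, B 19.606, C 19.294, H₂O 19.294
Sensible, products 25→123 °C: 1167.9 kJ/s
Q = ΔH = 700.3 kJ/s = 700.3 kW
Heat supplied = 2521.1 MJ/h

Q_in = 2520 MJ/h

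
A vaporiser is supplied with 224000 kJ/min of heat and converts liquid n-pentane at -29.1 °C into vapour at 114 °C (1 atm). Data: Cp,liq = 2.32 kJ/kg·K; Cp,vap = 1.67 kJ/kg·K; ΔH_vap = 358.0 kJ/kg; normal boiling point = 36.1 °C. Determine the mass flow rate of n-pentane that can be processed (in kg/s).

Δh = 2.32×(36.1−-29.1) + 358.0 + 1.67×(114−36.1) = 639.36 kJ/kg
Q = 224000 kJ/min = 3733.3 kJ/s = 3733.3 kJ/s
ṁ = Q/Δh = 3733.3 / 639.36 = 5.8392 kg/s

ṁ = 5.84 kg/s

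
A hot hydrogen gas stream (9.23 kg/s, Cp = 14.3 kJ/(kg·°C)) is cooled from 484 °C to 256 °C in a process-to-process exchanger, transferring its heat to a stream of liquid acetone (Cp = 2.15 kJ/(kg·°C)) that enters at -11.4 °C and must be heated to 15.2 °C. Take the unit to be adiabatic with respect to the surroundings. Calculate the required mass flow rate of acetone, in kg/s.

ṁ_c = 526 kg/s

Heat released by hot stream: Q = 9.23 × 14.3 × (484 − 256) = 30093 kJ/s
Energy balance on cold side (adiabatic exchanger): Q = ṁ_c·Cp_c·(T_c,out − T_c,in)
ṁ_c = 30093 / [2.15 × (15.2 − -11.4)] = 526.2 kg/s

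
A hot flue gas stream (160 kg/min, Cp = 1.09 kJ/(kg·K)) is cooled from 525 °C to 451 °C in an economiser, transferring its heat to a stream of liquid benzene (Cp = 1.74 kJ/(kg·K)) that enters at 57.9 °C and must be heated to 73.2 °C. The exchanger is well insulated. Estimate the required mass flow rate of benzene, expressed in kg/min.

ṁ_c = 485 kg/min

Heat released by hot stream: Q = 160 × 1.09 × (525 − 451) = 12906 kJ/min
Energy balance on cold side (adiabatic exchanger): Q = ṁ_c·Cp_c·(T_c,out − T_c,in)
ṁ_c = 12906 / [1.74 × (73.2 − 57.9)] = 484.77 kg/min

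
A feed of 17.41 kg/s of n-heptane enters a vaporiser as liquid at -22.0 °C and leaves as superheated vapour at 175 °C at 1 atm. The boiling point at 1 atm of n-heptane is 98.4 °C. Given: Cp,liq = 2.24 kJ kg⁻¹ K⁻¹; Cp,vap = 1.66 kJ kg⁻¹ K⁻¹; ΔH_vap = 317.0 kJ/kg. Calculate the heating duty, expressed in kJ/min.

liquid -22.0→98.4 °C: 269.7 kJ/kg
vaporisation at 98.4 °C: 317 kJ/kg
vapour 98.4→175 °C: 127.16 kJ/kg
Δh = 269.7 + 317 + 127.16 = 713.85 kJ/kg
Q = ṁ·Δh = 17.41 kg/s × 713.85 kJ/kg = 12428 kJ/s
|Q| = 12428 kW = 745690 kJ/min

Q = 746000 kJ/min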